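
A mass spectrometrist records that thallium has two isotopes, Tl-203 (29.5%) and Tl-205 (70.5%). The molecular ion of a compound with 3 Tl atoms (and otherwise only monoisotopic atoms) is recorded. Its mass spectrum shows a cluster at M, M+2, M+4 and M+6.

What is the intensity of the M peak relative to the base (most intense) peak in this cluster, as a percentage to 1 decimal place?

Term probabilities: M 0.0257, M+2 0.1841, M+4 0.4399, M+6 0.3504. Base peak = M+4.
P(M+4) = C(3,2) × 0.295^1 × 0.705^2 = 3 × 0.2950 × 0.497025 = 0.439867 (base)
P(M) = C(3,0) × 0.295^3 × 0.705^0 = 1 × 0.02567237 × 1.0000 = 0.025672
Relative intensity = 0.025672 / 0.439867 × 100 = 5.8

5.8%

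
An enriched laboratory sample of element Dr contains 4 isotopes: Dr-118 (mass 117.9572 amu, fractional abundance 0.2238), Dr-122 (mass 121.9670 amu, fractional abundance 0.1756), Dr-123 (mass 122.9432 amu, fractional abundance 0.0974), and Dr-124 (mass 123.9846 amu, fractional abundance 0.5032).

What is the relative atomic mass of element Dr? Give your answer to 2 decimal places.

Ar = Σ fᵢ·mᵢ = 0.2238 × 117.9572 + 0.1756 × 121.9670 + 0.0974 × 122.9432 + 0.5032 × 123.9846
= 26.39882 + 21.41741 + 11.97467 + 62.38905 = 122.17995 amu

122.18 amu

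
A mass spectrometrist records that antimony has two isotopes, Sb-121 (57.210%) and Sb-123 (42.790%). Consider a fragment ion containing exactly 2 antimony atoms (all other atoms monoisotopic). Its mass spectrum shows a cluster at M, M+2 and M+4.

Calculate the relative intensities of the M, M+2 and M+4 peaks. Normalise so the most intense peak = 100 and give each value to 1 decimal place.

The 2 Sb atoms are independent, so intensities follow the terms of (0.57210 + 0.42790)^2.
P(M) = 0.57210^2 = 0.327298
P(M+2) = 2 × 0.57210^1 × 0.42790^1 = 0.489603
P(M+4) = 0.42790^2 = 0.183098
The M+2 peak is largest (0.489603); scaling to 100 gives 66.8 : 100.0 : 37.4.

66.8 : 100.0 : 37.4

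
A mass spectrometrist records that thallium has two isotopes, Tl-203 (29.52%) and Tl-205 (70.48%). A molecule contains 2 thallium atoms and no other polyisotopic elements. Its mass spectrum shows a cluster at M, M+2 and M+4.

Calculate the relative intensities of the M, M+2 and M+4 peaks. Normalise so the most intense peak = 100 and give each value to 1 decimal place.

The 2 Tl atoms are independent, so intensities follow the terms of (0.2952 + 0.7048)^2.
P(M) = 0.2952^2 = 0.087143
P(M+2) = 2 × 0.2952^1 × 0.7048^1 = 0.416114
P(M+4) = 0.7048^2 = 0.496743
The M+4 peak is largest (0.496743); scaling to 100 gives 17.5 : 83.8 : 100.0.

17.5 : 83.8 : 100.0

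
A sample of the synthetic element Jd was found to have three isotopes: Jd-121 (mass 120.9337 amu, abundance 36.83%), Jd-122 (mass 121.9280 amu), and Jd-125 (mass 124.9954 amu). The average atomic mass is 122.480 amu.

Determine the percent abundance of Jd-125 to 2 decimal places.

29.93%

Let x and y be the fractions of Jd-122 and Jd-125. Then x + y = 1 − 0.3683 = 0.6317 and 121.9280x + 124.9954y = 122.480 − 0.3683×120.9337 = 77.94011829.
Substituting: 121.9280x + 124.9954(0.6317 − x) = 77.94011829
(121.9280 − 124.9954)x = -1.01947589  ⇒  x = 0.33236, y = 0.29934
Jd-122: 33.24%, Jd-125: 29.93%.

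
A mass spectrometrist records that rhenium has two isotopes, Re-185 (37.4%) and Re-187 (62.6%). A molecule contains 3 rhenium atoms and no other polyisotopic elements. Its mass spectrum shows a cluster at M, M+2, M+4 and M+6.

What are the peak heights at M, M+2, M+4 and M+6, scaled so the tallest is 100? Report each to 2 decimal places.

11.90 : 59.74 : 100.00 : 55.79

Each Re atom is independently Re-185 (p = 0.374) or Re-187 (q = 0.626); the cluster is the binomial expansion (p + q)^3.
P(M) = 0.374^3 = 0.052314
P(M+2) = 3 × 0.374^2 × 0.626^1 = 0.262687
P(M+4) = 3 × 0.374^1 × 0.626^2 = 0.439685
P(M+6) = 0.626^3 = 0.245314
The M+4 peak is largest (0.439685); scaling to 100 gives 11.90 : 59.74 : 100.00 : 55.79.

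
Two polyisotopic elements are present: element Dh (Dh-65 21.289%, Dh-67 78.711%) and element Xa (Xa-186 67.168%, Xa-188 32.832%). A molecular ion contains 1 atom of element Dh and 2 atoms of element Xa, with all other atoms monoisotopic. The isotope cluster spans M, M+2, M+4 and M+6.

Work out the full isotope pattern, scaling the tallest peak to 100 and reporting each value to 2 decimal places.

21.39 : 100.00 : 82.43 : 18.90

Element Dh pattern (n=1): 0.21289 : 0.78711
Element Xa pattern (n=2): 0.45115402 : 0.44105196 : 0.10779402
Convolve the two distributions (both contribute in 2-u steps):
  M: 0.21289×0.45115402 = 0.096046
  M+2: 0.21289×0.44105196 + 0.78711×0.45115402 = 0.449003
  M+4: 0.21289×0.10779402 + 0.78711×0.44105196 = 0.370105
  M+6: 0.78711×0.10779402 = 0.084846
Scale to base peak (0.449003) = 100: 21.39 : 100.00 : 82.43 : 18.90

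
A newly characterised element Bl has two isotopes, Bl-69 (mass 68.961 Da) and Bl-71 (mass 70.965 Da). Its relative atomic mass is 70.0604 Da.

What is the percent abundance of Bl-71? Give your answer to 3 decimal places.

54.860%

Writing the weighted mean with unknown fraction x of Bl-69:
68.961·x + 70.965·(1 − x) = 70.0604
(68.961 − 70.965)·x = 70.0604 − 70.965
x = -0.9046 / -2.004 = 0.45140 → 45.140% Bl-69, 54.860% Bl-71.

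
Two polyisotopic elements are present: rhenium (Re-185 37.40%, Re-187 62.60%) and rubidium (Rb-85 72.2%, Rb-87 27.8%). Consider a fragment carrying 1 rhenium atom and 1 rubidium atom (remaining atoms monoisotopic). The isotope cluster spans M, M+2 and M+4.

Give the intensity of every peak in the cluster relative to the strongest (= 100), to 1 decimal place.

Rhenium pattern (n=1): 0.3740 : 0.6260
Rubidium pattern (n=1): 0.7220 : 0.2780
Convolve the two distributions (both contribute in 2-u steps):
  M: 0.3740×0.7220 = 0.270028
  M+2: 0.3740×0.2780 + 0.6260×0.7220 = 0.555944
  M+4: 0.6260×0.2780 = 0.174028
Scale to base peak (0.555944) = 100: 48.6 : 100.0 : 31.3

48.6 : 100.0 : 31.3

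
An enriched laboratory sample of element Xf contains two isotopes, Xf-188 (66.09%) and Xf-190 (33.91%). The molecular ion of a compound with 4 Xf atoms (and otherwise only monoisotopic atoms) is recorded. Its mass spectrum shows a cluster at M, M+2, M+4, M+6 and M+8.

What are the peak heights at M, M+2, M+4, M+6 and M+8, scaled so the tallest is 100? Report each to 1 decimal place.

48.7 : 100.0 : 77.0 : 26.3 : 3.4

Expanding (0.6609 + 0.3391)^4:
P(M) = 0.6609^4 = 0.190784
P(M+2) = 4 × 0.6609^3 × 0.3391^1 = 0.391557
P(M+4) = 6 × 0.6609^2 × 0.3391^2 = 0.301355
P(M+6) = 4 × 0.6609^1 × 0.3391^3 = 0.103081
P(M+8) = 0.3391^4 = 0.013222
The M+2 peak is largest (0.391557); scaling to 100 gives 48.7 : 100.0 : 77.0 : 26.3 : 3.4.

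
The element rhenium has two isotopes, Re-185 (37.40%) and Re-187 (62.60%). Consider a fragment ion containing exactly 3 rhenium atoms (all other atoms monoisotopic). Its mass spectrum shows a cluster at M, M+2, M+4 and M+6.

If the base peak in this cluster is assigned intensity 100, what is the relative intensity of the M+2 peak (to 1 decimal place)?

Term probabilities: M 0.0523, M+2 0.2627, M+4 0.4397, M+6 0.2453. Base peak = M+4.
P(M+4) = C(3,2) × 0.3740^1 × 0.6260^2 = 3 × 0.3740 × 0.391876 = 0.439685 (base)
P(M+2) = C(3,1) × 0.3740^2 × 0.6260^1 = 3 × 0.139876 × 0.6260 = 0.262687
Relative intensity = 0.262687 / 0.439685 × 100 = 59.7

59.7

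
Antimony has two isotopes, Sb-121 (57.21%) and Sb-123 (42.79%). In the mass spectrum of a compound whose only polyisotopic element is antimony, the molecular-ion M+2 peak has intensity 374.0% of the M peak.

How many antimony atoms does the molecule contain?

5

For n independent Sb atoms, I(M+2)/I(M) = n · (abundance Sb-123) / (abundance Sb-121) = n · 0.4279/0.5721.
n = 3.740 × 0.5721/0.4279 = 5.00 ≈ 5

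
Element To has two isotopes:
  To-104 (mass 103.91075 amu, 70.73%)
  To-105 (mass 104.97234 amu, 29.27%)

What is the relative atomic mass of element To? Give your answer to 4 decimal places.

Average mass = Σ (abundance × isotope mass) = 0.7073 × 103.91075 + 0.2927 × 104.97234
= 73.496073 + 30.725404 = 104.221477 amu

104.2215 amu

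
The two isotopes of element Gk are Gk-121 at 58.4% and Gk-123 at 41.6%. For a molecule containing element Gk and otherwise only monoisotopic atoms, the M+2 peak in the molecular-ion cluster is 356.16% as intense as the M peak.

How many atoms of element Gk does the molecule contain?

5

With n Gk atoms, P(M+2)/P(M) = C(n,1)·p^(n−1)q / p^n = n·q/p = n · 0.416/0.584.
n = 3.5616 × 0.584/0.416 = 5.00 ≈ 5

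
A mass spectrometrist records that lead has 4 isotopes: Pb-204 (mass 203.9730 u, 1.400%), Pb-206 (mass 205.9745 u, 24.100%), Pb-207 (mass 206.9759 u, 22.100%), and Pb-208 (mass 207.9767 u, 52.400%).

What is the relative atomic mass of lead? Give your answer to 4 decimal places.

Weight each isotope mass by its fractional abundance: 0.01400 × 203.9730 + 0.24100 × 205.9745 + 0.22100 × 206.9759 + 0.52400 × 207.9767
= 2.85562 + 49.63985 + 45.74167 + 108.97979 = 207.21693 u

207.2169 u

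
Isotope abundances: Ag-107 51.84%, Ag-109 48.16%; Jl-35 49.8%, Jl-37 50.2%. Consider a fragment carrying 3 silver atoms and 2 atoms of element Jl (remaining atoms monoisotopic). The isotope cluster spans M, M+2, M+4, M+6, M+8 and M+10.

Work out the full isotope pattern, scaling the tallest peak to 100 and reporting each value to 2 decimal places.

Silver pattern (n=3): 0.13931407 : 0.38827347 : 0.36071085 : 0.11170161
Element Jl pattern (n=2): 0.248004 : 0.499992 : 0.252004
Convolve the two distributions (both contribute in 2-u steps):
  M: 0.13931407×0.248004 = 0.034550
  M+2: 0.13931407×0.499992 + 0.38827347×0.248004 = 0.165949
  M+4: 0.13931407×0.252004 + 0.38827347×0.499992 + 0.36071085×0.248004 = 0.318699
  M+6: 0.38827347×0.252004 + 0.36071085×0.499992 + 0.11170161×0.248004 = 0.305901
  M+8: 0.36071085×0.252004 + 0.11170161×0.499992 = 0.146750
  M+10: 0.11170161×0.252004 = 0.028149
Scale to base peak (0.318699) = 100: 10.84 : 52.07 : 100.00 : 95.98 : 46.05 : 8.83

10.84 : 52.07 : 100.00 : 95.98 : 46.05 : 8.83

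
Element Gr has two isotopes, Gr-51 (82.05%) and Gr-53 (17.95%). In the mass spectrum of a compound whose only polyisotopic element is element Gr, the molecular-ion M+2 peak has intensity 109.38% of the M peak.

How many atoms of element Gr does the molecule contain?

With n Gr atoms, P(M+2)/P(M) = C(n,1)·p^(n−1)q / p^n = n·q/p = n · 0.1795/0.8205.
n = 1.0938 × 0.8205/0.1795 = 5.00 ≈ 5

5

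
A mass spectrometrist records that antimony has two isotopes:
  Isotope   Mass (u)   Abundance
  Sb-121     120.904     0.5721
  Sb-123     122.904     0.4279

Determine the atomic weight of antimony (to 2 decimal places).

121.76 u

The abundance-weighted mean is 0.5721 × 120.904 + 0.4279 × 122.904
= 69.1692 + 52.5906 = 121.7598 u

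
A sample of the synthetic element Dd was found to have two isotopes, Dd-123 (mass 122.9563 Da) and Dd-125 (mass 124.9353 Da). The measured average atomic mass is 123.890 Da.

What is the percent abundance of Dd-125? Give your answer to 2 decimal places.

47.18%

Writing the weighted mean with unknown fraction x of Dd-123:
122.9563·x + 124.9353·(1 − x) = 123.890
(122.9563 − 124.9353)·x = 123.890 − 124.9353
x = -1.0453 / -1.9790 = 0.52820 → 52.82% Dd-123, 47.18% Dd-125.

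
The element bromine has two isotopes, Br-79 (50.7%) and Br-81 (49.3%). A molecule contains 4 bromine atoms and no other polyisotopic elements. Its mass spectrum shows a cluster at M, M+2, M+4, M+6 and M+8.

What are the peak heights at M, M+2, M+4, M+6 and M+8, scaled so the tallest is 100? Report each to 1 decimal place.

The 4 Br atoms are independent, so intensities follow the terms of (0.507 + 0.493)^4.
P(M) = 0.507^4 = 0.066074
P(M+2) = 4 × 0.507^3 × 0.493^1 = 0.256999
P(M+4) = 6 × 0.507^2 × 0.493^2 = 0.374853
P(M+6) = 4 × 0.507^1 × 0.493^3 = 0.243001
P(M+8) = 0.493^4 = 0.059073
The M+4 peak is largest (0.374853); scaling to 100 gives 17.6 : 68.6 : 100.0 : 64.8 : 15.8.

17.6 : 68.6 : 100.0 : 64.8 : 15.8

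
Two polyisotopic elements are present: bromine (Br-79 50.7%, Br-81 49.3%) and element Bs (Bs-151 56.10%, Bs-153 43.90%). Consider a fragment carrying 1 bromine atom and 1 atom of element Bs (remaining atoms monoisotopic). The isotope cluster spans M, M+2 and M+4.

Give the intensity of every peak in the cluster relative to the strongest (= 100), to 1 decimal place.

Bromine pattern (n=1): 0.5070 : 0.4930
Element Bs pattern (n=1): 0.5610 : 0.4390
Convolve the two distributions (both contribute in 2-u steps):
  M: 0.5070×0.5610 = 0.284427
  M+2: 0.5070×0.4390 + 0.4930×0.5610 = 0.499146
  M+4: 0.4930×0.4390 = 0.216427
Scale to base peak (0.499146) = 100: 57.0 : 100.0 : 43.4

57.0 : 100.0 : 43.4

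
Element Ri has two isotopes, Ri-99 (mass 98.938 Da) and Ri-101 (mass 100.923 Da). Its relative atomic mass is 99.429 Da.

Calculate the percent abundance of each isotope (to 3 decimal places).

With x = fraction of Ri-99 (so Ri-101 is 1 − x):
98.938·x + 100.923·(1 − x) = 99.429
(98.938 − 100.923)·x = 99.429 − 100.923
x = -1.494 / -1.985 = 0.75264 → 75.264% Ri-99, 24.736% Ri-101.

Ri-99: 75.264%, Ri-101: 24.736%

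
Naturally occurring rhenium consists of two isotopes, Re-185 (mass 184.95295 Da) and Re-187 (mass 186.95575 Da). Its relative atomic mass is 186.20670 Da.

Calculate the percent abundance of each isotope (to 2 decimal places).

Writing the weighted mean with unknown fraction x of Re-185:
184.95295·x + 186.95575·(1 − x) = 186.20670
(184.95295 − 186.95575)·x = 186.20670 − 186.95575
x = -0.74905 / -2.00280 = 0.37400 → 37.40% Re-185, 62.60% Re-187.

Re-185: 37.40%, Re-187: 62.60%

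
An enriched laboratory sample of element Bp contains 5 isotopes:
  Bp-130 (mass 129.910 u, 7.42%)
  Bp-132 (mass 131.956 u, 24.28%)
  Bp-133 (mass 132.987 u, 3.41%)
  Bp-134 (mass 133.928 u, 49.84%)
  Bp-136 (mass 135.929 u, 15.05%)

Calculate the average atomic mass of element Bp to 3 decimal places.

133.420 u

Ar = Σ fᵢ·mᵢ = 0.0742 × 129.910 + 0.2428 × 131.956 + 0.0341 × 132.987 + 0.4984 × 133.928 + 0.1505 × 135.929
= 9.6393 + 32.0389 + 4.5349 + 66.7497 + 20.4573 = 133.4201 u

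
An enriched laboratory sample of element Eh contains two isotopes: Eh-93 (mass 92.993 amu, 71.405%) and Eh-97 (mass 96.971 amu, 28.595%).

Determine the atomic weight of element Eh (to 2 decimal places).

94.13 amu

Average mass = Σ (abundance × isotope mass) = 0.71405 × 92.993 + 0.28595 × 96.971
= 66.4017 + 27.7289 = 94.1306 amu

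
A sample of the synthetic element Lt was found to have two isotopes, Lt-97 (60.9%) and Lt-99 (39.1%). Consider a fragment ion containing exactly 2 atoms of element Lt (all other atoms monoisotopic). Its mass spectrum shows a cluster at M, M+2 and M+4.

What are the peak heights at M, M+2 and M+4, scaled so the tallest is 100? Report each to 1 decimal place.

77.9 : 100.0 : 32.1

Expanding (0.609 + 0.391)^2:
P(M) = 0.609^2 = 0.370881
P(M+2) = 2 × 0.609^1 × 0.391^1 = 0.476238
P(M+4) = 0.391^2 = 0.152881
The M+2 peak is largest (0.476238); scaling to 100 gives 77.9 : 100.0 : 32.1.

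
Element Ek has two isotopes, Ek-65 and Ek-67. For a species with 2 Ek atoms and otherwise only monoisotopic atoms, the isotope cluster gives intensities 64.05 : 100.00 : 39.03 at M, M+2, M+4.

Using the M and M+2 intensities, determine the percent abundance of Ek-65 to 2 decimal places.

56.16%

If p is the fraction of Ek that is Ek-65, then I(M+2)/I(M) = [C(2,1)·p^1·(1−p)] / p^2 = 2·(1−p)/p = 100.00/64.05 = 1.5613
(1−p)/p = 1.5613/2 = 0.7806  ⇒  p = 1/(1 + 0.7806) = 0.5616
Ek-65: 56.16%, Ek-67: 43.84%.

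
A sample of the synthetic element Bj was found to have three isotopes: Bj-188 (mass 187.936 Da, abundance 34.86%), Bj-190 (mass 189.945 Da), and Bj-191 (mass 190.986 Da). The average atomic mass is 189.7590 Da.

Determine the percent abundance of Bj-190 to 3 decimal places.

15.732%

The remaining 65.14% is split between Bj-190 (fraction x) and Bj-191 (fraction 0.6514 − x).
Substituting: 189.945x + 190.986(0.6514 − x) = 124.2445104
(189.945 − 190.986)x = -0.16377  ⇒  x = 0.15732, y = 0.49408
Bj-190: 15.732%, Bj-191: 49.408%.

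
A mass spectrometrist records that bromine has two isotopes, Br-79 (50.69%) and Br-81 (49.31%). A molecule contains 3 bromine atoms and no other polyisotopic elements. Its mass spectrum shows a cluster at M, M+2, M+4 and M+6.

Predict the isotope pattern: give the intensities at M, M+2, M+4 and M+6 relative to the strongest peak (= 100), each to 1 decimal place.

34.3 : 100.0 : 97.3 : 31.5

Each Br atom is independently Br-79 (p = 0.5069) or Br-81 (q = 0.4931); the cluster is the binomial expansion (p + q)^3.
P(M) = 0.5069^3 = 0.130247
P(M+2) = 3 × 0.5069^2 × 0.4931^1 = 0.380103
P(M+4) = 3 × 0.5069^1 × 0.4931^2 = 0.369755
P(M+6) = 0.4931^3 = 0.119896
The M+2 peak is largest (0.380103); scaling to 100 gives 34.3 : 100.0 : 97.3 : 31.5.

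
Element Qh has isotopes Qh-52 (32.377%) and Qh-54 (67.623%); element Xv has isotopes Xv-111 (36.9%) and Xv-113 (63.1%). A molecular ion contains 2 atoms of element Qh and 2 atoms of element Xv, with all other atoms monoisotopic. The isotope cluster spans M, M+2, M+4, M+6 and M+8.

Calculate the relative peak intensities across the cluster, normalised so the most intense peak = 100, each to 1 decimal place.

3.7 : 28.0 : 79.5 : 100.0 : 47.0

Element Qh pattern (n=2): 0.10482701 : 0.43788597 : 0.45728701
Element Xv pattern (n=2): 0.136161 : 0.465678 : 0.398161
Convolve the two distributions (both contribute in 2-u steps):
  M: 0.10482701×0.136161 = 0.014273
  M+2: 0.10482701×0.465678 + 0.43788597×0.136161 = 0.108439
  M+4: 0.10482701×0.398161 + 0.43788597×0.465678 + 0.45728701×0.136161 = 0.307917
  M+6: 0.43788597×0.398161 + 0.45728701×0.465678 = 0.387298
  M+8: 0.45728701×0.398161 = 0.182074
Scale to base peak (0.387298) = 100: 3.7 : 28.0 : 79.5 : 100.0 : 47.0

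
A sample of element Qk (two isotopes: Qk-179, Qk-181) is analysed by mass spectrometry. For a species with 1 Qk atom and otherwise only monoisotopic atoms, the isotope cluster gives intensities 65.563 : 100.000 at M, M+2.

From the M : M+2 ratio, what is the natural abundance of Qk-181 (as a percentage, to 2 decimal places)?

If p is the fraction of Qk that is Qk-179, then I(M+2)/I(M) = [C(1,1)·p^0·(1−p)] / p^1 = 1·(1−p)/p = 100.000/65.563 = 1.5253
(1−p)/p = 1.5253/1 = 1.5253  ⇒  p = 1/(1 + 1.5253) = 0.3960
Qk-179: 39.60%, Qk-181: 60.40%.

60.40%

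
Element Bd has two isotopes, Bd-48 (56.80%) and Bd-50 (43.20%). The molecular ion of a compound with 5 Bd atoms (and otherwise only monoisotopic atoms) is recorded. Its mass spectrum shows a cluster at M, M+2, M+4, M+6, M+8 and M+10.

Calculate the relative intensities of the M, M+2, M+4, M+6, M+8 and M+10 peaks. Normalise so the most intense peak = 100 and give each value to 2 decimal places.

17.29 : 65.74 : 100.00 : 76.06 : 28.92 : 4.40

Expanding (0.5680 + 0.4320)^5:
P(M) = 0.5680^5 = 0.059121
P(M+2) = 5 × 0.5680^4 × 0.4320^1 = 0.224826
P(M+4) = 10 × 0.5680^3 × 0.4320^2 = 0.341989
P(M+6) = 10 × 0.5680^2 × 0.4320^3 = 0.260105
P(M+8) = 5 × 0.5680^1 × 0.4320^4 = 0.098913
P(M+10) = 0.4320^5 = 0.015046
The M+4 peak is largest (0.341989); scaling to 100 gives 17.29 : 65.74 : 100.00 : 76.06 : 28.92 : 4.40.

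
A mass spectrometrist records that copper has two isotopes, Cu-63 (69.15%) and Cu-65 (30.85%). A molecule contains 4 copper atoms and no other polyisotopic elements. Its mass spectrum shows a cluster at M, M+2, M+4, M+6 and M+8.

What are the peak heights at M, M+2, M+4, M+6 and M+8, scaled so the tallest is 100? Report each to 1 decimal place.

56.0 : 100.0 : 66.9 : 19.9 : 2.2

Expanding (0.6915 + 0.3085)^4:
P(M) = 0.6915^4 = 0.228649
P(M+2) = 4 × 0.6915^3 × 0.3085^1 = 0.408030
P(M+4) = 6 × 0.6915^2 × 0.3085^2 = 0.273052
P(M+6) = 4 × 0.6915^1 × 0.3085^3 = 0.081212
P(M+8) = 0.3085^4 = 0.009058
The M+2 peak is largest (0.408030); scaling to 100 gives 56.0 : 100.0 : 66.9 : 19.9 : 2.2.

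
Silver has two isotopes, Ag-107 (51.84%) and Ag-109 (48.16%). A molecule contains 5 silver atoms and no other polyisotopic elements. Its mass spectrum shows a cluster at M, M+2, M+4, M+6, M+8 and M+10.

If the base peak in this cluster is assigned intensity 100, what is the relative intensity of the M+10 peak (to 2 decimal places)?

(0.5184 + 0.4816)^5 gives M 0.0374, M+2 0.1739, M+4 0.3231, M+6 0.3002, M+8 0.1394, M+10 0.0259; the largest is M+4.
P(M+4) = C(5,2) × 0.5184^3 × 0.4816^2 = 10 × 0.13931407 × 0.23193856 = 0.323123 (base)
P(M+10) = C(5,5) × 0.5184^0 × 0.4816^5 = 1 × 1.0000 × 0.02590791 = 0.025908
Relative intensity = 0.025908 / 0.323123 × 100 = 8.02

8.02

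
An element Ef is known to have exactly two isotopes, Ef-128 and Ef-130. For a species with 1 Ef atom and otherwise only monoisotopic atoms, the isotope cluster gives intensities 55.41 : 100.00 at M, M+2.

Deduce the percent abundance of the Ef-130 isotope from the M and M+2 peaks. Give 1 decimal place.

64.3%

If p is the fraction of Ef that is Ef-128, then I(M+2)/I(M) = [C(1,1)·p^0·(1−p)] / p^1 = 1·(1−p)/p = 100.00/55.41 = 1.8047
(1−p)/p = 1.8047/1 = 1.8047  ⇒  p = 1/(1 + 1.8047) = 0.3565
Ef-128: 35.7%, Ef-130: 64.3%.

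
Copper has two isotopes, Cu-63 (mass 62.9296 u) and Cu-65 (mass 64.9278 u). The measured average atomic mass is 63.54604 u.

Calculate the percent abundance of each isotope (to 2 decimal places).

Writing the weighted mean with unknown fraction x of Cu-63:
62.9296·x + 64.9278·(1 − x) = 63.54604
(62.9296 − 64.9278)·x = 63.54604 − 64.9278
x = -1.38176 / -1.9982 = 0.69150 → 69.15% Cu-63, 30.85% Cu-65.

Cu-63: 69.15%, Cu-65: 30.85%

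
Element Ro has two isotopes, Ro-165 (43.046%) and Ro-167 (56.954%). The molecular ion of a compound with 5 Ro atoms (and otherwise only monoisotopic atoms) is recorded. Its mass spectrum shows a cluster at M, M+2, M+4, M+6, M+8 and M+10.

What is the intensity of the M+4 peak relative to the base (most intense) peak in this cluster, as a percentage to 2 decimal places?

Term probabilities: M 0.0148, M+2 0.0978, M+4 0.2587, M+6 0.3423, M+8 0.2265, M+10 0.0599. Base peak = M+6.
P(M+6) = C(5,3) × 0.43046^2 × 0.56954^3 = 10 × 0.18529581 × 0.184745 = 0.342325 (base)
P(M+4) = C(5,2) × 0.43046^3 × 0.56954^2 = 10 × 0.07976244 × 0.32437581 = 0.258730
Relative intensity = 0.258730 / 0.342325 × 100 = 75.58

75.58%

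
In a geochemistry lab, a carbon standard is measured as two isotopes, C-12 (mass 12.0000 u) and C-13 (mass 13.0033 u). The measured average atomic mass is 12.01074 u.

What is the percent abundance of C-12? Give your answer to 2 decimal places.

98.93%

Let x be the fractional abundance of C-12; then C-13 has abundance 1 − x.
12.0000·x + 13.0033·(1 − x) = 12.01074
(12.0000 − 13.0033)·x = 12.01074 − 13.0033
x = -0.99256 / -1.0033 = 0.98930 → 98.93% C-12, 1.07% C-13.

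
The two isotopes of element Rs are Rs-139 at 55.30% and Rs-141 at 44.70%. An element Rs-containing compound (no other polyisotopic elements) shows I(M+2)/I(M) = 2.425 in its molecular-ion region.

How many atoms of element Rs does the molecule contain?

3

With n Rs atoms, P(M+2)/P(M) = C(n,1)·p^(n−1)q / p^n = n·q/p = n · 0.4470/0.5530.
n = 2.425 × 0.5530/0.4470 = 3.00 ≈ 3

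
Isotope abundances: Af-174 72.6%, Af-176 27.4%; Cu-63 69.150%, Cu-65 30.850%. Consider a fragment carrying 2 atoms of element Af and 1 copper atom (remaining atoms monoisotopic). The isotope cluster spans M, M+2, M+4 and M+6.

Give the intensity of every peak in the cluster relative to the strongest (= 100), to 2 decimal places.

83.27 : 100.00 : 39.90 : 5.29

Element Af pattern (n=2): 0.527076 : 0.397848 : 0.075076
Copper pattern (n=1): 0.6915 : 0.3085
Convolve the two distributions (both contribute in 2-u steps):
  M: 0.527076×0.6915 = 0.364473
  M+2: 0.527076×0.3085 + 0.397848×0.6915 = 0.437715
  M+4: 0.397848×0.3085 + 0.075076×0.6915 = 0.174651
  M+6: 0.075076×0.3085 = 0.023161
Scale to base peak (0.437715) = 100: 83.27 : 100.00 : 39.90 : 5.29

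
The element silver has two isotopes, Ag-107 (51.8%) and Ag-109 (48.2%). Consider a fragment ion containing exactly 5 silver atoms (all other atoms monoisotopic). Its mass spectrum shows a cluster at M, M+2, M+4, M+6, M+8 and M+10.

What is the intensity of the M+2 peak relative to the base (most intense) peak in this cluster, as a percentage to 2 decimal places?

Term probabilities: M 0.0373, M+2 0.1735, M+4 0.3229, M+6 0.3005, M+8 0.1398, M+10 0.0260. Base peak = M+4.
P(M+4) = C(5,2) × 0.518^3 × 0.482^2 = 10 × 0.13899183 × 0.232324 = 0.322911 (base)
P(M+2) = C(5,1) × 0.518^4 × 0.482^1 = 5 × 0.07199777 × 0.4820 = 0.173515
Relative intensity = 0.173515 / 0.322911 × 100 = 53.73

53.73%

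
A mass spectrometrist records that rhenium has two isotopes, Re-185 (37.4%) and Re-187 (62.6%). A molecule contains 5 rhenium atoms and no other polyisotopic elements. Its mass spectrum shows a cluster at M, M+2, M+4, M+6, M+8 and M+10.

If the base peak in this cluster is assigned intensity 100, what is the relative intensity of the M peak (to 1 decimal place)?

(0.374 + 0.626)^5 gives M 0.0073, M+2 0.0612, M+4 0.2050, M+6 0.3431, M+8 0.2872, M+10 0.0961; the largest is M+6.
P(M+6) = C(5,3) × 0.374^2 × 0.626^3 = 10 × 0.139876 × 0.24531438 = 0.343136 (base)
P(M) = C(5,0) × 0.374^5 × 0.626^0 = 1 × 0.00731742 × 1.0000 = 0.007317
Relative intensity = 0.007317 / 0.343136 × 100 = 2.1

2.1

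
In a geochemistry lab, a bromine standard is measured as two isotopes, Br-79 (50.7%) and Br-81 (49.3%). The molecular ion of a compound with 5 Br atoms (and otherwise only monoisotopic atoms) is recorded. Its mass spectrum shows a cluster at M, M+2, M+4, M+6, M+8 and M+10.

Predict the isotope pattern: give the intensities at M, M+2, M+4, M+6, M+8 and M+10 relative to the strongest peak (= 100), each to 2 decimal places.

10.58 : 51.42 : 100.00 : 97.24 : 47.28 : 9.19

Each Br atom is independently Br-79 (p = 0.507) or Br-81 (q = 0.493); the cluster is the binomial expansion (p + q)^5.
P(M) = 0.507^5 = 0.033500
P(M+2) = 5 × 0.507^4 × 0.493^1 = 0.162873
P(M+4) = 10 × 0.507^3 × 0.493^2 = 0.316751
P(M+6) = 10 × 0.507^2 × 0.493^3 = 0.308004
P(M+8) = 5 × 0.507^1 × 0.493^4 = 0.149750
P(M+10) = 0.493^5 = 0.029123
The M+4 peak is largest (0.316751); scaling to 100 gives 10.58 : 51.42 : 100.00 : 97.24 : 47.28 : 9.19.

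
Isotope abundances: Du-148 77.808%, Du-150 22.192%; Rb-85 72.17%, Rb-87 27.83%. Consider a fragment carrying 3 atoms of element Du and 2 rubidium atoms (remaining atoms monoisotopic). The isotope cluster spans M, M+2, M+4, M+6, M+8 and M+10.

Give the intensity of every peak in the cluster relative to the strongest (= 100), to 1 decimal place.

61.5 : 100.0 : 64.7 : 20.8 : 3.3 : 0.2

Element Du pattern (n=3): 0.47105624 : 0.40305675 : 0.11495779 : 0.01092922
Rubidium pattern (n=2): 0.52085089 : 0.40169822 : 0.07745089
Convolve the two distributions (both contribute in 2-u steps):
  M: 0.47105624×0.52085089 = 0.245350
  M+2: 0.47105624×0.40169822 + 0.40305675×0.52085089 = 0.399155
  M+4: 0.47105624×0.07745089 + 0.40305675×0.40169822 + 0.11495779×0.52085089 = 0.258267
  M+6: 0.40305675×0.07745089 + 0.11495779×0.40169822 + 0.01092922×0.52085089 = 0.083088
  M+8: 0.11495779×0.07745089 + 0.01092922×0.40169822 = 0.013294
  M+10: 0.01092922×0.07745089 = 0.000846
Scale to base peak (0.399155) = 100: 61.5 : 100.0 : 64.7 : 20.8 : 3.3 : 0.2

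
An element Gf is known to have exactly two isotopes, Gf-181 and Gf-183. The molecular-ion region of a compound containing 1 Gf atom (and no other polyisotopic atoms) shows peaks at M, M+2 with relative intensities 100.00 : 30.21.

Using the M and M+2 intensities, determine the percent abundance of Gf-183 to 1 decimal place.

23.2%

If p is the fraction of Gf that is Gf-181, then I(M+2)/I(M) = [C(1,1)·p^0·(1−p)] / p^1 = 1·(1−p)/p = 30.21/100.00 = 0.3021
(1−p)/p = 0.3021/1 = 0.3021  ⇒  p = 1/(1 + 0.3021) = 0.7680
Gf-181: 76.8%, Gf-183: 23.2%.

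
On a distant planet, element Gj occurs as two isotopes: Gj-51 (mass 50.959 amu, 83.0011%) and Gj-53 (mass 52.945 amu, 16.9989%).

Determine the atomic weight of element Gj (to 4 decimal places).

51.2966 amu

Ar = Σ fᵢ·mᵢ = 0.830011 × 50.959 + 0.169989 × 52.945
= 42.29653 + 9.00007 = 51.29660 amu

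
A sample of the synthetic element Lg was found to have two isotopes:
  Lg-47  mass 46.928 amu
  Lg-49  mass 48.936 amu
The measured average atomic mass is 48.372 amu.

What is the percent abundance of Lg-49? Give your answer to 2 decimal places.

With x = fraction of Lg-47 (so Lg-49 is 1 − x):
46.928·x + 48.936·(1 − x) = 48.372
(46.928 − 48.936)·x = 48.372 − 48.936
x = -0.564 / -2.008 = 0.28088 → 28.09% Lg-47, 71.91% Lg-49.

71.91%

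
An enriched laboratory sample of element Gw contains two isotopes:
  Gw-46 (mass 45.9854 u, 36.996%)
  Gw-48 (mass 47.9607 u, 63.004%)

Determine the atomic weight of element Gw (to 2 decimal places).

The abundance-weighted mean is 0.36996 × 45.9854 + 0.63004 × 47.9607
= 17.01276 + 30.21716 = 47.22992 u

47.23 u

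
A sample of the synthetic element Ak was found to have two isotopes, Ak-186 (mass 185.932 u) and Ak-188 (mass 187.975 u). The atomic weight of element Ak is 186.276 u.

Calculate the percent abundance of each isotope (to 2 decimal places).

With x = fraction of Ak-186 (so Ak-188 is 1 − x):
185.932·x + 187.975·(1 − x) = 186.276
(185.932 − 187.975)·x = 186.276 − 187.975
x = -1.699 / -2.043 = 0.83162 → 83.16% Ak-186, 16.84% Ak-188.

Ak-186: 83.16%, Ak-188: 16.84%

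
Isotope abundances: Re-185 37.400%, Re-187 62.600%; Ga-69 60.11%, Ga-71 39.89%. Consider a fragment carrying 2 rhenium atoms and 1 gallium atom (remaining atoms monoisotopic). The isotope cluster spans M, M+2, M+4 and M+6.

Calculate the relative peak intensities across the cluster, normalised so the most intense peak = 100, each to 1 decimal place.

19.9 : 79.9 : 100.0 : 37.0

Rhenium pattern (n=2): 0.139876 : 0.468248 : 0.391876
Gallium pattern (n=1): 0.6011 : 0.3989
Convolve the two distributions (both contribute in 2-u steps):
  M: 0.139876×0.6011 = 0.084079
  M+2: 0.139876×0.3989 + 0.468248×0.6011 = 0.337260
  M+4: 0.468248×0.3989 + 0.391876×0.6011 = 0.422341
  M+6: 0.391876×0.3989 = 0.156319
Scale to base peak (0.422341) = 100: 19.9 : 79.9 : 100.0 : 37.0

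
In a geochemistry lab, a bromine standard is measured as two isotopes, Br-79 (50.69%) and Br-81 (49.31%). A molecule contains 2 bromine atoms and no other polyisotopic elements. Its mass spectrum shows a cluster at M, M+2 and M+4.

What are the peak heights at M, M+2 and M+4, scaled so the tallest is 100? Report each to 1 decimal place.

Each Br atom is independently Br-79 (p = 0.5069) or Br-81 (q = 0.4931); the cluster is the binomial expansion (p + q)^2.
P(M) = 0.5069^2 = 0.256948
P(M+2) = 2 × 0.5069^1 × 0.4931^1 = 0.499905
P(M+4) = 0.4931^2 = 0.243148
The M+2 peak is largest (0.499905); scaling to 100 gives 51.4 : 100.0 : 48.6.

51.4 : 100.0 : 48.6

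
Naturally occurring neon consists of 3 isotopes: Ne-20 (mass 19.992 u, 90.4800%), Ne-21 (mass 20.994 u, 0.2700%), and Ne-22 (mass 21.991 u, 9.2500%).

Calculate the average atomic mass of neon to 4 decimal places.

Average mass = Σ (abundance × isotope mass) = 0.904800 × 19.992 + 0.002700 × 20.994 + 0.092500 × 21.991
= 18.08876 + 0.05668 + 2.03417 = 20.17961 u

20.1796 u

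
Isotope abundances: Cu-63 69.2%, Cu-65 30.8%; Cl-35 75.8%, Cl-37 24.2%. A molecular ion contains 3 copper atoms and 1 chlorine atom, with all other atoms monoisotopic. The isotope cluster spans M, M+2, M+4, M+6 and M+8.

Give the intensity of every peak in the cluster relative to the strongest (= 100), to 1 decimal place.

60.4 : 100.0 : 61.7 : 16.8 : 1.7

Copper pattern (n=3): 0.33137389 : 0.44247034 : 0.19693766 : 0.02921811
Chlorine pattern (n=1): 0.7580 : 0.2420
Convolve the two distributions (both contribute in 2-u steps):
  M: 0.33137389×0.7580 = 0.251181
  M+2: 0.33137389×0.2420 + 0.44247034×0.7580 = 0.415585
  M+4: 0.44247034×0.2420 + 0.19693766×0.7580 = 0.256357
  M+6: 0.19693766×0.2420 + 0.02921811×0.7580 = 0.069806
  M+8: 0.02921811×0.2420 = 0.007071
Scale to base peak (0.415585) = 100: 60.4 : 100.0 : 61.7 : 16.8 : 1.7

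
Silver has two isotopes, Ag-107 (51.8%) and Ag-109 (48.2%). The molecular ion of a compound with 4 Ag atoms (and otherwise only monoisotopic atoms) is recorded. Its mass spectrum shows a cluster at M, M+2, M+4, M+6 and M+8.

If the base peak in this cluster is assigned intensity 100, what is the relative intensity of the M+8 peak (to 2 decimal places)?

Term probabilities: M 0.0720, M+2 0.2680, M+4 0.3740, M+6 0.2320, M+8 0.0540. Base peak = M+4.
P(M+4) = C(4,2) × 0.518^2 × 0.482^2 = 6 × 0.268324 × 0.232324 = 0.374029 (base)
P(M+8) = C(4,4) × 0.518^0 × 0.482^4 = 1 × 1.0000 × 0.05397444 = 0.053974
Relative intensity = 0.053974 / 0.374029 × 100 = 14.43

14.43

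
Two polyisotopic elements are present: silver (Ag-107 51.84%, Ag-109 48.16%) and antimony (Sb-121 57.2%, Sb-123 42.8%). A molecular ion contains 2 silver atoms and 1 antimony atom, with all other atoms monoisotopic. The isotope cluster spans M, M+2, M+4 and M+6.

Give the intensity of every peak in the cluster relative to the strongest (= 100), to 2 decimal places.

Silver pattern (n=2): 0.26873856 : 0.49932288 : 0.23193856
Antimony pattern (n=1): 0.5720 : 0.4280
Convolve the two distributions (both contribute in 2-u steps):
  M: 0.26873856×0.5720 = 0.153718
  M+2: 0.26873856×0.4280 + 0.49932288×0.5720 = 0.400633
  M+4: 0.49932288×0.4280 + 0.23193856×0.5720 = 0.346379
  M+6: 0.23193856×0.4280 = 0.099270
Scale to base peak (0.400633) = 100: 38.37 : 100.00 : 86.46 : 24.78

38.37 : 100.00 : 86.46 : 24.78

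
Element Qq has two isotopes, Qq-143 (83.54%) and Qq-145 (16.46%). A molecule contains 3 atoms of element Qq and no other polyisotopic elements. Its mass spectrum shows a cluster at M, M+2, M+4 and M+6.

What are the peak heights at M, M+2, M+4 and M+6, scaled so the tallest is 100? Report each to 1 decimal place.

100.0 : 59.1 : 11.6 : 0.8

The 3 Qq atoms are independent, so intensities follow the terms of (0.8354 + 0.1646)^3.
P(M) = 0.8354^3 = 0.583020
P(M+2) = 3 × 0.8354^2 × 0.1646^1 = 0.344620
P(M+4) = 3 × 0.8354^1 × 0.1646^2 = 0.067901
P(M+6) = 0.1646^3 = 0.004460
The M peak is largest (0.583020); scaling to 100 gives 100.0 : 59.1 : 11.6 : 0.8.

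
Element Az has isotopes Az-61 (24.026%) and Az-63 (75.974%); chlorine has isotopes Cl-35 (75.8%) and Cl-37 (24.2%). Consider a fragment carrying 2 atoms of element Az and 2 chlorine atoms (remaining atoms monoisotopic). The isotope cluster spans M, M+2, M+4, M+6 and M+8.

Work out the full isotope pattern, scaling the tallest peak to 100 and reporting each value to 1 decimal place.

7.1 : 49.2 : 100.0 : 49.7 : 7.2

Element Az pattern (n=2): 0.05772487 : 0.36507026 : 0.57720487
Chlorine pattern (n=2): 0.574564 : 0.366872 : 0.058564
Convolve the two distributions (both contribute in 2-u steps):
  M: 0.05772487×0.574564 = 0.033167
  M+2: 0.05772487×0.366872 + 0.36507026×0.574564 = 0.230934
  M+4: 0.05772487×0.058564 + 0.36507026×0.366872 + 0.57720487×0.574564 = 0.468956
  M+6: 0.36507026×0.058564 + 0.57720487×0.366872 = 0.233140
  M+8: 0.57720487×0.058564 = 0.033803
Scale to base peak (0.468956) = 100: 7.1 : 49.2 : 100.0 : 49.7 : 7.2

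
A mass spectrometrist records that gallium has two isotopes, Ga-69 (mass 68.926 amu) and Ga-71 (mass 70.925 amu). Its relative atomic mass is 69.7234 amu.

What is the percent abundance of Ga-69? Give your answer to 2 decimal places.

60.11%

Writing the weighted mean with unknown fraction x of Ga-69:
68.926·x + 70.925·(1 − x) = 69.7234
(68.926 − 70.925)·x = 69.7234 − 70.925
x = -1.2016 / -1.999 = 0.60110 → 60.11% Ga-69, 39.89% Ga-71.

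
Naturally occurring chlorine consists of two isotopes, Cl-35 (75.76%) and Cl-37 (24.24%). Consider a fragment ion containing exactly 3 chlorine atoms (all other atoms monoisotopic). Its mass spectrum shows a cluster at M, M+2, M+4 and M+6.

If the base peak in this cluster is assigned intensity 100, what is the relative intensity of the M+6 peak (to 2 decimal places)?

3.28

Binomial terms of (0.7576 + 0.2424)^3: M 0.4348, M+2 0.4174, M+4 0.1335, M+6 0.0142 → M is the base peak.
P(M) = C(3,0) × 0.7576^3 × 0.2424^0 = 1 × 0.4348304 × 1.0000 = 0.434830 (base)
P(M+6) = C(3,3) × 0.7576^0 × 0.2424^3 = 1 × 1.0000 × 0.01424288 = 0.014243
Relative intensity = 0.014243 / 0.434830 × 100 = 3.28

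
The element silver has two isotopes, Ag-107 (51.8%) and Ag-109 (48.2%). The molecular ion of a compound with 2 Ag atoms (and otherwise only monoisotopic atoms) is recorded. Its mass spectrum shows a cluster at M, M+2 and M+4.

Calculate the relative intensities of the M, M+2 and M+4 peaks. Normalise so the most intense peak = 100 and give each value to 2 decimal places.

53.73 : 100.00 : 46.53

Expanding (0.518 + 0.482)^2:
P(M) = 0.518^2 = 0.268324
P(M+2) = 2 × 0.518^1 × 0.482^1 = 0.499352
P(M+4) = 0.482^2 = 0.232324
The M+2 peak is largest (0.499352); scaling to 100 gives 53.73 : 100.00 : 46.53.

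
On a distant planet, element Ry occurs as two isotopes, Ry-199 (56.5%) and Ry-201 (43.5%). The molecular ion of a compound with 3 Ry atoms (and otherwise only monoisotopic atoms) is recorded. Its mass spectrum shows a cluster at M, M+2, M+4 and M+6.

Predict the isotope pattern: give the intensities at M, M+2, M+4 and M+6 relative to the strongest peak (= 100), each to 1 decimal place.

43.3 : 100.0 : 77.0 : 19.8

Each Ry atom is independently Ry-199 (p = 0.565) or Ry-201 (q = 0.435); the cluster is the binomial expansion (p + q)^3.
P(M) = 0.565^3 = 0.180362
P(M+2) = 3 × 0.565^2 × 0.435^1 = 0.416589
P(M+4) = 3 × 0.565^1 × 0.435^2 = 0.320736
P(M+6) = 0.435^3 = 0.082313
The M+2 peak is largest (0.416589); scaling to 100 gives 43.3 : 100.0 : 77.0 : 19.8.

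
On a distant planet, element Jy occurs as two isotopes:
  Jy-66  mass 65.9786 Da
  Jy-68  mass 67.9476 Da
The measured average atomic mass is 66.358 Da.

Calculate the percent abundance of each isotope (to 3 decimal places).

Jy-66: 80.731%, Jy-68: 19.269%

Let x be the fractional abundance of Jy-66; then Jy-68 has abundance 1 − x.
65.9786·x + 67.9476·(1 − x) = 66.358
(65.9786 − 67.9476)·x = 66.358 − 67.9476
x = -1.5896 / -1.9690 = 0.80731 → 80.731% Jy-66, 19.269% Jy-68.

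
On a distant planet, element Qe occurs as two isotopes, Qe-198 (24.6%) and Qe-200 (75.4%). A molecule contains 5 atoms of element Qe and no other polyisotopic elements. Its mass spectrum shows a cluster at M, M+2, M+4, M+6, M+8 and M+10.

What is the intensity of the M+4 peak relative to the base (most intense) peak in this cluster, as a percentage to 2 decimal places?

(0.246 + 0.754)^5 gives M 0.0009, M+2 0.0138, M+4 0.0846, M+6 0.2594, M+8 0.3975, M+10 0.2437; the largest is M+8.
P(M+8) = C(5,4) × 0.246^1 × 0.754^4 = 5 × 0.2460 × 0.32321044 = 0.397549 (base)
P(M+4) = C(5,2) × 0.246^3 × 0.754^2 = 10 × 0.01488694 × 0.568516 = 0.084635
Relative intensity = 0.084635 / 0.397549 × 100 = 21.29

21.29%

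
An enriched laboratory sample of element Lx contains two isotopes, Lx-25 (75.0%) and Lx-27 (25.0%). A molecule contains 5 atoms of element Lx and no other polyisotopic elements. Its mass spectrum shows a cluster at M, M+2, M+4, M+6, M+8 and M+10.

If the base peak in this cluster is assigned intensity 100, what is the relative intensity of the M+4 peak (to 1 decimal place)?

Term probabilities: M 0.2373, M+2 0.3955, M+4 0.2637, M+6 0.0879, M+8 0.0146, M+10 0.0010. Base peak = M+2.
P(M+2) = C(5,1) × 0.750^4 × 0.250^1 = 5 × 0.31640625 × 0.2500 = 0.395508 (base)
P(M+4) = C(5,2) × 0.750^3 × 0.250^2 = 10 × 0.421875 × 0.0625 = 0.263672
Relative intensity = 0.263672 / 0.395508 × 100 = 66.7

66.7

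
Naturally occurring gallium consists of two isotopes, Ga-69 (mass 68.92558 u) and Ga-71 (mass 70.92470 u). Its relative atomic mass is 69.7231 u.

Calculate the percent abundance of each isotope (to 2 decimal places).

Writing the weighted mean with unknown fraction x of Ga-69:
68.92558·x + 70.92470·(1 − x) = 69.7231
(68.92558 − 70.92470)·x = 69.7231 − 70.92470
x = -1.20160 / -1.99912 = 0.60106 → 60.11% Ga-69, 39.89% Ga-71.

Ga-69: 60.11%, Ga-71: 39.89%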